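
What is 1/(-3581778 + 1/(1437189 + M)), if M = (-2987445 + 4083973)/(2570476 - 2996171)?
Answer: -32200161833/115333831249856669 ≈ -2.7919e-7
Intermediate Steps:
M = -57712/22405 (M = 1096528/(-425695) = 1096528*(-1/425695) = -57712/22405 ≈ -2.5759)
1/(-3581778 + 1/(1437189 + M)) = 1/(-3581778 + 1/(1437189 - 57712/22405)) = 1/(-3581778 + 1/(32200161833/22405)) = 1/(-3581778 + 22405/32200161833) = 1/(-115333831249856669/32200161833) = -32200161833/115333831249856669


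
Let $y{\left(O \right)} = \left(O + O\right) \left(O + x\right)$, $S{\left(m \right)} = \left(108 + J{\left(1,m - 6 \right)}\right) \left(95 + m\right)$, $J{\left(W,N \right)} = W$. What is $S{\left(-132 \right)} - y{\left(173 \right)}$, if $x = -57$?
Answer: $-44169$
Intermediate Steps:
$S{\left(m \right)} = 10355 + 109 m$ ($S{\left(m \right)} = \left(108 + 1\right) \left(95 + m\right) = 109 \left(95 + m\right) = 10355 + 109 m$)
$y{\left(O \right)} = 2 O \left(-57 + O\right)$ ($y{\left(O \right)} = \left(O + O\right) \left(O - 57\right) = 2 O \left(-57 + O\right)$)
$S{\left(-132 \right)} - y{\left(173 \right)} = \left(10355 + 109 \left(-132\right)\right) - 2 \cdot 173 \left(-57 + 173\right) = \left(10355 - 14388\right) - 2 \cdot 173 \cdot 116 = -4033 - 40136 = -44169$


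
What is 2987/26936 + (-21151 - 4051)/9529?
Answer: -50029073/19744088 ≈ -2.5339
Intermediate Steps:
2987/26936 + (-21151 - 4051)/9529 = 2987*(1/26936) - 25202*1/9529 = 2987/26936 - 25202/9529 = -50029073/19744088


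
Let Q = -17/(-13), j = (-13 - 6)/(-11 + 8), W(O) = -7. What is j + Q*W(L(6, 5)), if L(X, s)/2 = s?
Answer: -110/39 ≈ -2.8205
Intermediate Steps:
L(X, s) = 2*s
j = 19/3 (j = -19/(-3) = -19*(-1/3) = 19/3 ≈ 6.3333)
Q = 17/13 (Q = -17*(-1/13) = 17/13 ≈ 1.3077)
j + Q*W(L(6, 5)) = 19/3 + (17/13)*(-7) = 19/3 - 119/13 = -110/39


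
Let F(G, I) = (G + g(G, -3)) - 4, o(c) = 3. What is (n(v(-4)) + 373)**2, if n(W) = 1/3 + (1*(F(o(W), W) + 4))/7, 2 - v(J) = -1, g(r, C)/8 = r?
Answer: 62742241/441 ≈ 1.4227e+5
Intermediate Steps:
g(r, C) = 8*r
v(J) = 3 (v(J) = 2 - 1*(-1) = 2 + 1 = 3)
F(G, I) = -4 + 9*G (F(G, I) = (G + 8*G) - 4 = 9*G - 4 = -4 + 9*G)
n(W) = 88/21 (n(W) = 1/3 + (1*((-4 + 9*3) + 4))/7 = 1*(1/3) + (1*((-4 + 27) + 4))*(1/7) = 1/3 + (1*(23 + 4))*(1/7) = 1/3 + (1*27)*(1/7) = 1/3 + 27*(1/7) = 1/3 + 27/7 = 88/21)
(n(v(-4)) + 373)**2 = (88/21 + 373)**2 = (7921/21)**2 = 62742241/441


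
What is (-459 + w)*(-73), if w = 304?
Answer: 11315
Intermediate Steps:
(-459 + w)*(-73) = (-459 + 304)*(-73) = -155*(-73) = 11315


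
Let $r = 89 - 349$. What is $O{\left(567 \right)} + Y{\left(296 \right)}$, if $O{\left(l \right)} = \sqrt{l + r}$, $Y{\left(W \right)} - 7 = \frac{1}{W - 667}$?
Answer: $\frac{2596}{371} + \sqrt{307} \approx 24.519$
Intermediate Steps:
$Y{\left(W \right)} = 7 + \frac{1}{-667 + W}$ ($Y{\left(W \right)} = 7 + \frac{1}{W - 667} = 7 + \frac{1}{-667 + W}$)
$r = -260$ ($r = 89 - 349 = -260$)
$O{\left(l \right)} = \sqrt{-260 + l}$ ($O{\left(l \right)} = \sqrt{l - 260} = \sqrt{-260 + l}$)
$O{\left(567 \right)} + Y{\left(296 \right)} = \sqrt{-260 + 567} + \frac{-4668 + 7 \cdot 296}{-667 + 296} = \sqrt{307} + \frac{-4668 + 2072}{-371} = \sqrt{307} - - \frac{2596}{371} = \sqrt{307} + \frac{2596}{371} = \frac{2596}{371} + \sqrt{307}$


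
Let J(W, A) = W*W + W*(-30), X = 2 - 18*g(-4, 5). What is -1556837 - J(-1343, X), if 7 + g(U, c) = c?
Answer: -3400776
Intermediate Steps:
g(U, c) = -7 + c
X = 38 (X = 2 - 18*(-7 + 5) = 2 - 18*(-2) = 2 + 36 = 38)
J(W, A) = W² - 30*W
-1556837 - J(-1343, X) = -1556837 - (-1343)*(-30 - 1343) = -1556837 - (-1343)*(-1373) = -1556837 - 1*1843939 = -1556837 - 1843939 = -3400776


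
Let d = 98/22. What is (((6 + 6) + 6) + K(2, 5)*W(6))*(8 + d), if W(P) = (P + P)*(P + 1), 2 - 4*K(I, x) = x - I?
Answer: -411/11 ≈ -37.364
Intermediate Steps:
K(I, x) = ½ - x/4 + I/4 (K(I, x) = ½ - (x - I)/4 = ½ + (-x/4 + I/4) = ½ - x/4 + I/4)
W(P) = 2*P*(1 + P) (W(P) = (2*P)*(1 + P) = 2*P*(1 + P))
d = 49/11 (d = 98*(1/22) = 49/11 ≈ 4.4545)
(((6 + 6) + 6) + K(2, 5)*W(6))*(8 + d) = (((6 + 6) + 6) + (½ - ¼*5 + (¼)*2)*(2*6*(1 + 6)))*(8 + 49/11) = ((12 + 6) + (½ - 5/4 + ½)*(2*6*7))*(137/11) = (18 - ¼*84)*(137/11) = (18 - 21)*(137/11) = -3*137/11 = -411/11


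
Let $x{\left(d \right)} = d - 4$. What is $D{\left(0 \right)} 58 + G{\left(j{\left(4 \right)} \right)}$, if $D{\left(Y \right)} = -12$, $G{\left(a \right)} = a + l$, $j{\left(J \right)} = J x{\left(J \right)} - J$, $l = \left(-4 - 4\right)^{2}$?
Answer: $-636$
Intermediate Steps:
$x{\left(d \right)} = -4 + d$
$l = 64$ ($l = \left(-8\right)^{2} = 64$)
$j{\left(J \right)} = - J + J \left(-4 + J\right)$ ($j{\left(J \right)} = J \left(-4 + J\right) - J = - J + J \left(-4 + J\right)$)
$G{\left(a \right)} = 64 + a$ ($G{\left(a \right)} = a + 64 = 64 + a$)
$D{\left(0 \right)} 58 + G{\left(j{\left(4 \right)} \right)} = \left(-12\right) 58 + \left(64 + 4 \left(-5 + 4\right)\right) = -696 + \left(64 + 4 \left(-1\right)\right) = -696 + \left(64 - 4\right) = -696 + 60 = -636$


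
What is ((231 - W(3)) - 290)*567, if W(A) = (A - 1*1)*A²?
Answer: -43659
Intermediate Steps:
W(A) = A²*(-1 + A) (W(A) = (A - 1)*A² = (-1 + A)*A² = A²*(-1 + A))
((231 - W(3)) - 290)*567 = ((231 - 3²*(-1 + 3)) - 290)*567 = ((231 - 9*2) - 290)*567 = ((231 - 1*18) - 290)*567 = ((231 - 18) - 290)*567 = (213 - 290)*567 = -77*567 = -43659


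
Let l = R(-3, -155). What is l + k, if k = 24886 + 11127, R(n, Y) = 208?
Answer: 36221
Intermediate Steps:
l = 208
k = 36013
l + k = 208 + 36013 = 36221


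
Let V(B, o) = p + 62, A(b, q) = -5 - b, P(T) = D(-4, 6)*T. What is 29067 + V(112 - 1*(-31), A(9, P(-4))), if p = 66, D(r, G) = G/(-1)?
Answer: 29195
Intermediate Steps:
D(r, G) = -G (D(r, G) = G*(-1) = -G)
P(T) = -6*T (P(T) = (-1*6)*T = -6*T)
V(B, o) = 128 (V(B, o) = 66 + 62 = 128)
29067 + V(112 - 1*(-31), A(9, P(-4))) = 29067 + 128 = 29195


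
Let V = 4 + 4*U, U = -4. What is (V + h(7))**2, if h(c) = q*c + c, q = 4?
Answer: 529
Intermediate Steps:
V = -12 (V = 4 + 4*(-4) = 4 - 16 = -12)
h(c) = 5*c (h(c) = 4*c + c = 5*c)
(V + h(7))**2 = (-12 + 5*7)**2 = (-12 + 35)**2 = 23**2 = 529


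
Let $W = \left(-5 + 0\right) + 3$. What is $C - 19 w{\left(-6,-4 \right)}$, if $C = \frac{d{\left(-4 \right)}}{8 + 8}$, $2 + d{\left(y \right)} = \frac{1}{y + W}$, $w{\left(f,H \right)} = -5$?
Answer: $\frac{9107}{96} \approx 94.865$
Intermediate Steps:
$W = -2$ ($W = -5 + 3 = -2$)
$d{\left(y \right)} = -2 + \frac{1}{-2 + y}$ ($d{\left(y \right)} = -2 + \frac{1}{y - 2} = -2 + \frac{1}{-2 + y}$)
$C = - \frac{13}{96}$ ($C = \frac{\frac{1}{-2 - 4} \left(5 - -8\right)}{8 + 8} = \frac{\frac{1}{-6} \left(5 + 8\right)}{16} = \left(- \frac{1}{6}\right) 13 \cdot \frac{1}{16} = \left(- \frac{13}{6}\right) \frac{1}{16} = - \frac{13}{96} \approx -0.13542$)
$C - 19 w{\left(-6,-4 \right)} = - \frac{13}{96} - -95 = - \frac{13}{96} + 95 = \frac{9107}{96}$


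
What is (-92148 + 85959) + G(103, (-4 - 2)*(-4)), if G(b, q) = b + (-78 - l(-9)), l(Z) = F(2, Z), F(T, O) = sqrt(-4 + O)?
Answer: -6164 - I*sqrt(13) ≈ -6164.0 - 3.6056*I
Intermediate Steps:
l(Z) = sqrt(-4 + Z)
G(b, q) = -78 + b - I*sqrt(13) (G(b, q) = b + (-78 - sqrt(-4 - 9)) = b + (-78 - sqrt(-13)) = b + (-78 - I*sqrt(13)) = -78 + b - I*sqrt(13))
(-92148 + 85959) + G(103, (-4 - 2)*(-4)) = (-92148 + 85959) + (-78 + 103 - I*sqrt(13)) = -6189 + (25 - I*sqrt(13)) = -6164 - I*sqrt(13)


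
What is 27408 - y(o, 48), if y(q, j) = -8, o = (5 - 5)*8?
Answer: 27416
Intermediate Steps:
o = 0 (o = 0*8 = 0)
27408 - y(o, 48) = 27408 - 1*(-8) = 27408 + 8 = 27416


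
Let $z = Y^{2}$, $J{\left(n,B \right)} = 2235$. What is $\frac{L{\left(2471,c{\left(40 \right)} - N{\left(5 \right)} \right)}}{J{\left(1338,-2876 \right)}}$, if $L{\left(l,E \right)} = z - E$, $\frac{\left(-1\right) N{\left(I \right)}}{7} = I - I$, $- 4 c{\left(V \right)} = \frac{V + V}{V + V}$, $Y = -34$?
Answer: $\frac{925}{1788} \approx 0.51734$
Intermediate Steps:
$c{\left(V \right)} = - \frac{1}{4}$ ($c{\left(V \right)} = - \frac{\left(V + V\right) \frac{1}{V + V}}{4} = - \frac{2 V \frac{1}{2 V}}{4} = \left(- \frac{1}{4}\right) 1 = - \frac{1}{4}$)
$N{\left(I \right)} = 0$ ($N{\left(I \right)} = - 7 \left(I - I\right) = \left(-7\right) 0 = 0$)
$z = 1156$ ($z = \left(-34\right)^{2} = 1156$)
$L{\left(l,E \right)} = 1156 - E$
$\frac{L{\left(2471,c{\left(40 \right)} - N{\left(5 \right)} \right)}}{J{\left(1338,-2876 \right)}} = \frac{1156 - \left(- \frac{1}{4} - 0\right)}{2235} = \left(1156 - \left(- \frac{1}{4} + 0\right)\right) \frac{1}{2235} = \left(1156 - - \frac{1}{4}\right) \frac{1}{2235} = \left(1156 + \frac{1}{4}\right) \frac{1}{2235} = \frac{4625}{4} \cdot \frac{1}{2235} = \frac{925}{1788}$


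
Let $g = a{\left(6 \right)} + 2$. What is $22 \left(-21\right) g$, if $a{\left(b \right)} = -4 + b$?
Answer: $-1848$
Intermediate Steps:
$g = 4$ ($g = \left(-4 + 6\right) + 2 = 2 + 2 = 4$)
$22 \left(-21\right) g = 22 \left(-21\right) 4 = \left(-462\right) 4 = -1848$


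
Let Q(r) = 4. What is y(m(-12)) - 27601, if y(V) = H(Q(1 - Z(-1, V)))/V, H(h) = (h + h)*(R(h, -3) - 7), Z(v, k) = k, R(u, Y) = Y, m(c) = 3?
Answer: -82883/3 ≈ -27628.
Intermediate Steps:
H(h) = -20*h (H(h) = (h + h)*(-3 - 7) = (2*h)*(-10) = -20*h)
y(V) = -80/V (y(V) = (-20*4)/V = -80/V)
y(m(-12)) - 27601 = -80/3 - 27601 = -82883/3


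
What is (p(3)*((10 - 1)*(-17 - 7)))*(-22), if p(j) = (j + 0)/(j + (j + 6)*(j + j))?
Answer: 4752/19 ≈ 250.11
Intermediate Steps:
p(j) = j/(j + 2*j*(6 + j)) (p(j) = j/(j + (6 + j)*(2*j)) = j/(j + 2*j*(6 + j)))
(p(3)*((10 - 1)*(-17 - 7)))*(-22) = (((10 - 1)*(-17 - 7))/(13 + 2*3))*(-22) = ((9*(-24))/(13 + 6))*(-22) = (-216/19)*(-22) = ((1/19)*(-216))*(-22) = -216/19*(-22) = 4752/19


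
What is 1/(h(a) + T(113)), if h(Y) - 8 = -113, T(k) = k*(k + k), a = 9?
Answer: 1/25433 ≈ 3.9319e-5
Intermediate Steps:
T(k) = 2*k**2 (T(k) = k*(2*k) = 2*k**2)
h(Y) = -105 (h(Y) = 8 - 113 = -105)
1/(h(a) + T(113)) = 1/(-105 + 2*113**2) = 1/(-105 + 2*12769) = 1/(-105 + 25538) = 1/25433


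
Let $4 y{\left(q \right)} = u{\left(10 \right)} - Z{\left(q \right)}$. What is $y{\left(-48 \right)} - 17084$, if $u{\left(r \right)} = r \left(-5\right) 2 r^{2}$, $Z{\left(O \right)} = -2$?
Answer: $- \frac{39167}{2} \approx -19584.0$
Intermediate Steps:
$u{\left(r \right)} = - 10 r^{3}$ ($u{\left(r \right)} = - 5 r 2 r^{2} = - 10 r r^{2} = - 10 r^{3}$)
$y{\left(q \right)} = - \frac{4999}{2}$ ($y{\left(q \right)} = \frac{- 10 \cdot 10^{3} - -2}{4} = \frac{\left(-10\right) 1000 + 2}{4} = \frac{-10000 + 2}{4} = \frac{1}{4} \left(-9998\right) = - \frac{4999}{2}$)
$y{\left(-48 \right)} - 17084 = - \frac{4999}{2} - 17084 = - \frac{39167}{2}$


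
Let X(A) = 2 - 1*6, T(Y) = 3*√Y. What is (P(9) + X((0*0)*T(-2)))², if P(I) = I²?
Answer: 5929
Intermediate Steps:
X(A) = -4 (X(A) = 2 - 6 = -4)
(P(9) + X((0*0)*T(-2)))² = (9² - 4)² = (81 - 4)² = 77² = 5929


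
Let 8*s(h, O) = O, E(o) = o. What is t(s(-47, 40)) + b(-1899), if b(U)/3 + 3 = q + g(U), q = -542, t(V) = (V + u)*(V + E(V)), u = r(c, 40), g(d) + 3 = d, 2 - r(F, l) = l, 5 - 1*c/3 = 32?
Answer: -7671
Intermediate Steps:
c = -81 (c = 15 - 3*32 = 15 - 96 = -81)
r(F, l) = 2 - l
g(d) = -3 + d
u = -38 (u = 2 - 1*40 = 2 - 40 = -38)
s(h, O) = O/8
t(V) = 2*V*(-38 + V) (t(V) = (V - 38)*(V + V) = (-38 + V)*(2*V) = 2*V*(-38 + V))
b(U) = -1644 + 3*U (b(U) = -9 + 3*(-542 + (-3 + U)) = -9 + 3*(-545 + U) = -9 + (-1635 + 3*U) = -1644 + 3*U)
t(s(-47, 40)) + b(-1899) = 2*((1/8)*40)*(-38 + (1/8)*40) + (-1644 + 3*(-1899)) = 2*5*(-38 + 5) + (-1644 - 5697) = 2*5*(-33) - 7341 = -330 - 7341 = -7671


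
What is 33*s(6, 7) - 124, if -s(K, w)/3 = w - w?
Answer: -124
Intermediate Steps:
s(K, w) = 0 (s(K, w) = -3*(w - w) = -3*0 = 0)
33*s(6, 7) - 124 = 33*0 - 124 = 0 - 124 = -124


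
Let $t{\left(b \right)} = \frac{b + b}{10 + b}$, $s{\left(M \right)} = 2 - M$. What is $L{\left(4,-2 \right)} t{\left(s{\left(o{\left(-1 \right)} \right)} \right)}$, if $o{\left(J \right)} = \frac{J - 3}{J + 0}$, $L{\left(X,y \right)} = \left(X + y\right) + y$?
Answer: $0$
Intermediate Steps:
$L{\left(X,y \right)} = X + 2 y$
$o{\left(J \right)} = \frac{-3 + J}{J}$
$t{\left(b \right)} = \frac{2 b}{10 + b}$
$L{\left(4,-2 \right)} t{\left(s{\left(o{\left(-1 \right)} \right)} \right)} = \left(4 + 2 \left(-2\right)\right) \frac{2 \left(2 - \frac{-3 - 1}{-1}\right)}{10 + \left(2 - \frac{-3 - 1}{-1}\right)} = \left(4 - 4\right) \frac{2 \left(2 - \left(-1\right) \left(-4\right)\right)}{10 + \left(2 - \left(-1\right) \left(-4\right)\right)} = 0 \frac{2 \left(2 - 4\right)}{10 + \left(2 - 4\right)} = 0 \cdot 2 \left(-2\right) \frac{1}{10 - 2} = 0 \cdot 2 \left(-2\right) \frac{1}{8} = 0 \left(- \frac{1}{2}\right) = 0$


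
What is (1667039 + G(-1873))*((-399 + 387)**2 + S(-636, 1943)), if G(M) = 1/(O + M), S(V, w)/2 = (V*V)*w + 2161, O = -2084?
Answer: 10368837584967152884/3957 ≈ 2.6204e+15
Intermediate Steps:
S(V, w) = 4322 + 2*w*V**2 (S(V, w) = 2*((V*V)*w + 2161) = 2*(V**2*w + 2161) = 2*(w*V**2 + 2161) = 2*(2161 + w*V**2) = 4322 + 2*w*V**2)
G(M) = 1/(-2084 + M)
(1667039 + G(-1873))*((-399 + 387)**2 + S(-636, 1943)) = (1667039 + 1/(-2084 - 1873))*((-399 + 387)**2 + (4322 + 2*1943*(-636)**2)) = (1667039 + 1/(-3957))*((-12)**2 + (4322 + 2*1943*404496)) = (1667039 - 1/3957)*(144 + (4322 + 1571871456)) = 6596473322*(144 + 1571875778)/3957 = (6596473322/3957)*1571875922 = 10368837584967152884/3957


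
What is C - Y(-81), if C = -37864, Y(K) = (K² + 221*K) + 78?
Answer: -26602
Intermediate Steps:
Y(K) = 78 + K² + 221*K
C - Y(-81) = -37864 - (78 + (-81)² + 221*(-81)) = -37864 - (78 + 6561 - 17901) = -37864 - 1*(-11262) = -37864 + 11262 = -26602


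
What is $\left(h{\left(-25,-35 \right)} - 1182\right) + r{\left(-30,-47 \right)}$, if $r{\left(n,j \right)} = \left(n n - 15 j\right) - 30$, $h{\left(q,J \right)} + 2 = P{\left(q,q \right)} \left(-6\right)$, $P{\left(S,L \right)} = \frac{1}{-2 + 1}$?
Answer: $397$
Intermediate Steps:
$P{\left(S,L \right)} = -1$ ($P{\left(S,L \right)} = \frac{1}{-1} = -1$)
$h{\left(q,J \right)} = 4$ ($h{\left(q,J \right)} = -2 - -6 = -2 + 6 = 4$)
$r{\left(n,j \right)} = -30 + n^{2} - 15 j$ ($r{\left(n,j \right)} = \left(n^{2} - 15 j\right) - 30 = -30 + n^{2} - 15 j$)
$\left(h{\left(-25,-35 \right)} - 1182\right) + r{\left(-30,-47 \right)} = \left(4 - 1182\right) - \left(-675 - 900\right) = -1178 + \left(-30 + 900 + 705\right) = -1178 + 1575 = 397$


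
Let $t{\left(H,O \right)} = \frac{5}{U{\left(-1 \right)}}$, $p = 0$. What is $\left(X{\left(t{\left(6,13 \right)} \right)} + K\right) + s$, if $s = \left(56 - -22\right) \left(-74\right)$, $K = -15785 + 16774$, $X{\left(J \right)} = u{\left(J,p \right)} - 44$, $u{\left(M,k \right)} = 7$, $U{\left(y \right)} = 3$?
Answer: $-4820$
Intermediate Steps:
$t{\left(H,O \right)} = \frac{5}{3}$
$X{\left(J \right)} = -37$ ($X{\left(J \right)} = 7 - 44 = -37$)
$K = 989$
$s = -5772$ ($s = \left(56 + 22\right) \left(-74\right) = 78 \left(-74\right) = -5772$)
$\left(X{\left(t{\left(6,13 \right)} \right)} + K\right) + s = \left(-37 + 989\right) - 5772 = 952 - 5772 = -4820$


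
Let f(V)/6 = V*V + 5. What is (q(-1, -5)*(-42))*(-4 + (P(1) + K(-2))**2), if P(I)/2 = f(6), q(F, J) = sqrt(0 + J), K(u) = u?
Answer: -10084032*I*sqrt(5) ≈ -2.2549e+7*I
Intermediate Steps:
q(F, J) = sqrt(J)
f(V) = 30 + 6*V**2 (f(V) = 6*(V*V + 5) = 6*(V**2 + 5) = 6*(5 + V**2) = 30 + 6*V**2)
P(I) = 492 (P(I) = 2*(30 + 6*6**2) = 2*(30 + 6*36) = 2*(30 + 216) = 2*246 = 492)
(q(-1, -5)*(-42))*(-4 + (P(1) + K(-2))**2) = (sqrt(-5)*(-42))*(-4 + (492 - 2)**2) = ((I*sqrt(5))*(-42))*(-4 + 490**2) = (-42*I*sqrt(5))*(-4 + 240100) = -42*I*sqrt(5)*240096 = -10084032*I*sqrt(5)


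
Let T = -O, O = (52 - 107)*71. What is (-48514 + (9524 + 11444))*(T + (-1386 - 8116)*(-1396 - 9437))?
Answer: -2835559649766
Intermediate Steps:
O = -3905 (O = -55*71 = -3905)
T = 3905 (T = -1*(-3905) = 3905)
(-48514 + (9524 + 11444))*(T + (-1386 - 8116)*(-1396 - 9437)) = (-48514 + (9524 + 11444))*(3905 + (-1386 - 8116)*(-1396 - 9437)) = (-48514 + 20968)*(3905 - 9502*(-10833)) = -27546*(3905 + 102935166) = -27546*102939071 = -2835559649766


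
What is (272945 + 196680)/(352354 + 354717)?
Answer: 469625/707071 ≈ 0.66418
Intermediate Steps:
(272945 + 196680)/(352354 + 354717) = 469625/707071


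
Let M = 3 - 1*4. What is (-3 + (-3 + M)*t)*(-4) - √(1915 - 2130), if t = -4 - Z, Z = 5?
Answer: -132 - I*√215 ≈ -132.0 - 14.663*I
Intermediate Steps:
M = -1 (M = 3 - 4 = -1)
t = -9 (t = -4 - 1*5 = -4 - 5 = -9)
(-3 + (-3 + M)*t)*(-4) - √(1915 - 2130) = (-3 + (-3 - 1)*(-9))*(-4) - √(1915 - 2130) = (-3 - 4*(-9))*(-4) - √(-215) = (-3 + 36)*(-4) - I*√215 = 33*(-4) - I*√215 = -132 - I*√215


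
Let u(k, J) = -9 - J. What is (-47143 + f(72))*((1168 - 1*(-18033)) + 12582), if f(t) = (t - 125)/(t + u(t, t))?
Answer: -13483429222/9 ≈ -1.4982e+9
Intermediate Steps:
f(t) = 125/9 - t/9 (f(t) = (t - 125)/(t + (-9 - t)) = (-125 + t)/(-9) = (-125 + t)*(-⅑) = 125/9 - t/9)
(-47143 + f(72))*((1168 - 1*(-18033)) + 12582) = (-47143 + (125/9 - ⅑*72))*((1168 - 1*(-18033)) + 12582) = (-47143 + (125/9 - 8))*((1168 + 18033) + 12582) = (-47143 + 53/9)*(19201 + 12582) = -424234/9*31783 = -13483429222/9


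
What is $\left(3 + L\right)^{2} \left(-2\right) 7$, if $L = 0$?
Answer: $-126$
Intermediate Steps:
$\left(3 + L\right)^{2} \left(-2\right) 7 = \left(3 + 0\right)^{2} \left(-2\right) 7 = 3^{2} \left(-2\right) 7 = 9 \left(-2\right) 7 = \left(-18\right) 7 = -126$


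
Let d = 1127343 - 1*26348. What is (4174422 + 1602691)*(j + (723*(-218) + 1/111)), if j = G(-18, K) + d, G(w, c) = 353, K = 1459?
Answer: 605178439330675/111 ≈ 5.4521e+12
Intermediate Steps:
d = 1100995 (d = 1127343 - 26348 = 1100995)
j = 1101348 (j = 353 + 1100995 = 1101348)
(4174422 + 1602691)*(j + (723*(-218) + 1/111)) = (4174422 + 1602691)*(1101348 + (723*(-218) + 1/111)) = 5777113*(1101348 + (-157614 + 1/111)) = 5777113*(1101348 - 17495153/111) = 5777113*(104754475/111) = 605178439330675/111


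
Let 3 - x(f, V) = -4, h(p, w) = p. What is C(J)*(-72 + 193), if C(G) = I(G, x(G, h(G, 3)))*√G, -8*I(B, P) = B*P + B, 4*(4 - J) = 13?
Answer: -363*√3/8 ≈ -78.592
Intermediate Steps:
J = ¾ (J = 4 - ¼*13 = 4 - 13/4 = ¾ ≈ 0.75000)
x(f, V) = 7 (x(f, V) = 3 - 1*(-4) = 3 + 4 = 7)
I(B, P) = -B/8 - B*P/8 (I(B, P) = -(B*P + B)/8 = -(B + B*P)/8 = -B/8 - B*P/8)
C(G) = -G^(3/2) (C(G) = (-G*(1 + 7)/8)*√G = (-⅛*G*8)*√G = (-G)*√G = -G^(3/2))
C(J)*(-72 + 193) = (-(¾)^(3/2))*(-72 + 193) = -3*√3/8*121 = -363*√3/8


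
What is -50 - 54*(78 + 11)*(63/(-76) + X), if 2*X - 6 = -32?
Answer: 2523653/38 ≈ 66412.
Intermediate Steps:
X = -13 (X = 3 + (1/2)*(-32) = 3 - 16 = -13)
-50 - 54*(78 + 11)*(63/(-76) + X) = -50 - 54*(78 + 11)*(63/(-76) - 13) = -50 - 4806*(63*(-1/76) - 13) = -50 - 4806*(-63/76 - 13) = -50 - 4806*(-1051)/76 = -50 - 54*(-93539/76) = -50 + 2525553/38 = 2523653/38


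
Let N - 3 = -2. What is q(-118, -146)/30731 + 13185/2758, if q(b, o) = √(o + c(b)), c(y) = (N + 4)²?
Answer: 13185/2758 + 11*I/30731 ≈ 4.7806 + 0.00035794*I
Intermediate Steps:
N = 1 (N = 3 - 2 = 1)
c(y) = 25 (c(y) = (1 + 4)² = 5² = 25)
q(b, o) = √(25 + o) (q(b, o) = √(o + 25) = √(25 + o))
q(-118, -146)/30731 + 13185/2758 = √(25 - 146)/30731 + 13185/2758 = √(-121)*(1/30731) + 13185*(1/2758) = (11*I)*(1/30731) + 13185/2758 = 11*I/30731 + 13185/2758 = 13185/2758 + 11*I/30731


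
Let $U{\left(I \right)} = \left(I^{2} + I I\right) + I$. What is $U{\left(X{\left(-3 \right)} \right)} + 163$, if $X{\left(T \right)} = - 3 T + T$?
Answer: $241$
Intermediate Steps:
$X{\left(T \right)} = - 2 T$
$U{\left(I \right)} = I + 2 I^{2}$ ($U{\left(I \right)} = \left(I^{2} + I^{2}\right) + I = 2 I^{2} + I = I + 2 I^{2}$)
$U{\left(X{\left(-3 \right)} \right)} + 163 = \left(-2\right) \left(-3\right) \left(1 + 2 \left(\left(-2\right) \left(-3\right)\right)\right) + 163 = 6 \left(1 + 2 \cdot 6\right) + 163 = 6 \left(1 + 12\right) + 163 = 6 \cdot 13 + 163 = 78 + 163 = 241$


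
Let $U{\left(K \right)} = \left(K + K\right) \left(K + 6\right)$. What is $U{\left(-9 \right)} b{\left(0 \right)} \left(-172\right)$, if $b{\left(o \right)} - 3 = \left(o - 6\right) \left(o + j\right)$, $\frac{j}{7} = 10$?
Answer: $3873096$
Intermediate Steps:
$j = 70$ ($j = 7 \cdot 10 = 70$)
$U{\left(K \right)} = 2 K \left(6 + K\right)$
$b{\left(o \right)} = 3 + \left(-6 + o\right) \left(70 + o\right)$ ($b{\left(o \right)} = 3 + \left(o - 6\right) \left(o + 70\right) = 3 + \left(-6 + o\right) \left(70 + o\right)$)
$U{\left(-9 \right)} b{\left(0 \right)} \left(-172\right) = 2 \left(-9\right) \left(6 - 9\right) \left(-417 + 0^{2} + 64 \cdot 0\right) \left(-172\right) = 2 \left(-9\right) \left(-3\right) \left(-417 + 0 + 0\right) \left(-172\right) = 54 \left(-417\right) \left(-172\right) = \left(-22518\right) \left(-172\right) = 3873096$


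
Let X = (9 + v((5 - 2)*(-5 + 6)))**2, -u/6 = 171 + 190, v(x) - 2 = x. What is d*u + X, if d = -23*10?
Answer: 498376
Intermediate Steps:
v(x) = 2 + x
u = -2166 (u = -6*(171 + 190) = -6*361 = -2166)
X = 196 (X = (9 + (2 + (5 - 2)*(-5 + 6)))**2 = (9 + (2 + 3*1))**2 = (9 + (2 + 3))**2 = (9 + 5)**2 = 14**2 = 196)
d = -230
d*u + X = -230*(-2166) + 196 = 498180 + 196 = 498376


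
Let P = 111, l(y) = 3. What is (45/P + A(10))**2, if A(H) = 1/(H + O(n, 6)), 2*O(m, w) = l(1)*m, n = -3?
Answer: 57121/165649 ≈ 0.34483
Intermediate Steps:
O(m, w) = 3*m/2 (O(m, w) = (3*m)/2 = 3*m/2)
A(H) = 1/(-9/2 + H) (A(H) = 1/(H + (3/2)*(-3)) = 1/(H - 9/2) = 1/(-9/2 + H))
(45/P + A(10))**2 = (45/111 + 2/(-9 + 2*10))**2 = (45*(1/111) + 2/(-9 + 20))**2 = (15/37 + 2/11)**2 = (239/407)**2 = 57121/165649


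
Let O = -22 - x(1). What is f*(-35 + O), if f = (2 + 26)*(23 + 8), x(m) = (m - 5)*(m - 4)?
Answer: -59892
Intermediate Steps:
x(m) = (-5 + m)*(-4 + m)
f = 868 (f = 28*31 = 868)
O = -34 (O = -22 - (20 + 1**2 - 9*1) = -22 - (20 + 1 - 9) = -22 - 1*12 = -22 - 12 = -34)
f*(-35 + O) = 868*(-35 - 34) = 868*(-69) = -59892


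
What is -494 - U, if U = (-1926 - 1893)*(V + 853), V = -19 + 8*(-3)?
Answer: 3092896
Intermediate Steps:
V = -43 (V = -19 - 24 = -43)
U = -3093390 (U = (-1926 - 1893)*(-43 + 853) = -3819*810 = -3093390)
-494 - U = -494 - 1*(-3093390) = -494 + 3093390 = 3092896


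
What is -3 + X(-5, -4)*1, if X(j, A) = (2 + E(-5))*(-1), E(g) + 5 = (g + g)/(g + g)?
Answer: -1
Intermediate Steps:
E(g) = -4 (E(g) = -5 + (g + g)/(g + g) = -5 + (2*g)/((2*g)) = -5 + (2*g)*(1/(2*g)) = -5 + 1 = -4)
X(j, A) = 2 (X(j, A) = (2 - 4)*(-1) = -2*(-1) = 2)
-3 + X(-5, -4)*1 = -3 + 2*1 = -3 + 2 = -1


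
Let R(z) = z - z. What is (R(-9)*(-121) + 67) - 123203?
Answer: -123136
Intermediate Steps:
R(z) = 0
(R(-9)*(-121) + 67) - 123203 = (0*(-121) + 67) - 123203 = (0 + 67) - 123203 = 67 - 123203 = -123136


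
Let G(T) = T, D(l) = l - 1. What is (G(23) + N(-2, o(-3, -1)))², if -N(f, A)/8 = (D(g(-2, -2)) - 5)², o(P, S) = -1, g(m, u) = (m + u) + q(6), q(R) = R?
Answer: 11025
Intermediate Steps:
g(m, u) = 6 + m + u (g(m, u) = (m + u) + 6 = 6 + m + u)
D(l) = -1 + l
N(f, A) = -128 (N(f, A) = -8*((-1 + (6 - 2 - 2)) - 5)² = -8*((-1 + 2) - 5)² = -8*(1 - 5)² = -8*(-4)² = -8*16 = -128)
(G(23) + N(-2, o(-3, -1)))² = (23 - 128)² = (-105)² = 11025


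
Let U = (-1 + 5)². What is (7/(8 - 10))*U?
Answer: -56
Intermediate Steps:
U = 16 (U = 4² = 16)
(7/(8 - 10))*U = (7/(8 - 10))*16 = (7/(-2))*16 = -½*7*16 = -7/2*16 = -56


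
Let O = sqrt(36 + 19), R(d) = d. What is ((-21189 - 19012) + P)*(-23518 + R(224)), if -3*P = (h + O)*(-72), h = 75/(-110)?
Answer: 10305055954/11 - 559056*sqrt(55) ≈ 9.3268e+8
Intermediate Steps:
h = -15/22 (h = 75*(-1/110) = -15/22 ≈ -0.68182)
O = sqrt(55) ≈ 7.4162
P = -180/11 + 24*sqrt(55) (P = -(-15/22 + sqrt(55))*(-72)/3 = -(540/11 - 72*sqrt(55))/3 = -180/11 + 24*sqrt(55) ≈ 161.63)
((-21189 - 19012) + P)*(-23518 + R(224)) = ((-21189 - 19012) + (-180/11 + 24*sqrt(55)))*(-23518 + 224) = (-40201 + (-180/11 + 24*sqrt(55)))*(-23294) = (-442391/11 + 24*sqrt(55))*(-23294) = 10305055954/11 - 559056*sqrt(55)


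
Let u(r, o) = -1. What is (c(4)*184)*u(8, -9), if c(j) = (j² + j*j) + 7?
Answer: -7176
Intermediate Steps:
c(j) = 7 + 2*j² (c(j) = (j² + j²) + 7 = 2*j² + 7 = 7 + 2*j²)
(c(4)*184)*u(8, -9) = ((7 + 2*4²)*184)*(-1) = ((7 + 2*16)*184)*(-1) = ((7 + 32)*184)*(-1) = (39*184)*(-1) = 7176*(-1) = -7176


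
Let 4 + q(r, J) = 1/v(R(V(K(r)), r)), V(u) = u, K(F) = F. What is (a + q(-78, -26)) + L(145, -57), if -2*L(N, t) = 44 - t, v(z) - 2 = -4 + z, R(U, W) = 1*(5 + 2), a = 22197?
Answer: 221427/10 ≈ 22143.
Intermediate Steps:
R(U, W) = 7 (R(U, W) = 1*7 = 7)
v(z) = -2 + z (v(z) = 2 + (-4 + z) = -2 + z)
L(N, t) = -22 + t/2 (L(N, t) = -(44 - t)/2 = -22 + t/2)
q(r, J) = -19/5 (q(r, J) = -4 + 1/(-2 + 7) = -4 + 1/5 = -4 + ⅕ = -19/5)
(a + q(-78, -26)) + L(145, -57) = (22197 - 19/5) + (-22 + (½)*(-57)) = 110966/5 + (-22 - 57/2) = 110966/5 - 101/2 = 221427/10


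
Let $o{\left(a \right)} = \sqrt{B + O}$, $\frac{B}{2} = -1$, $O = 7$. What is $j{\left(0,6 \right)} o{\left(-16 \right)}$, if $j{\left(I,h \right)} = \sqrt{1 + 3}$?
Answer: $2 \sqrt{5} \approx 4.4721$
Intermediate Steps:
$B = -2$ ($B = 2 \left(-1\right) = -2$)
$o{\left(a \right)} = \sqrt{5}$ ($o{\left(a \right)} = \sqrt{-2 + 7} = \sqrt{5}$)
$j{\left(I,h \right)} = 2$ ($j{\left(I,h \right)} = \sqrt{4} = 2$)
$j{\left(0,6 \right)} o{\left(-16 \right)} = 2 \sqrt{5}$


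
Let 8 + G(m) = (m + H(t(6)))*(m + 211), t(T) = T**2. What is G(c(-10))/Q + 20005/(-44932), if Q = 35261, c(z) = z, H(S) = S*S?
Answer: 10908537191/1584347252 ≈ 6.8852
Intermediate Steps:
H(S) = S**2
G(m) = -8 + (211 + m)*(1296 + m) (G(m) = -8 + (m + (6**2)**2)*(m + 211) = -8 + (m + 36**2)*(211 + m) = -8 + (m + 1296)*(211 + m) = -8 + (1296 + m)*(211 + m) = -8 + (211 + m)*(1296 + m))
G(c(-10))/Q + 20005/(-44932) = (273448 + (-10)**2 + 1507*(-10))/35261 + 20005/(-44932) = (273448 + 100 - 15070)*(1/35261) + 20005*(-1/44932) = 258478*(1/35261) - 20005/44932 = 258478/35261 - 20005/44932 = 10908537191/1584347252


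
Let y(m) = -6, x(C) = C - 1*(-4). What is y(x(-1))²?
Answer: 36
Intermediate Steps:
x(C) = 4 + C (x(C) = C + 4 = 4 + C)
y(x(-1))² = (-6)² = 36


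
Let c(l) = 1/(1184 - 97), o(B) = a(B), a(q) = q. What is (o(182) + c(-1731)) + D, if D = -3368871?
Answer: -3661764942/1087 ≈ -3.3687e+6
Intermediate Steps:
o(B) = B
c(l) = 1/1087
(o(182) + c(-1731)) + D = (182 + 1/1087) - 3368871 = 197835/1087 - 3368871 = -3661764942/1087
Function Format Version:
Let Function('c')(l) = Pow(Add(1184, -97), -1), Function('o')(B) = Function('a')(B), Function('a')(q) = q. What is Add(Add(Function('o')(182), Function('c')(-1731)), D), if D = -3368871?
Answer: Rational(-3661764942, 1087) ≈ -3.3687e+6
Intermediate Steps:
Function('o')(B) = B
Function('c')(l) = Rational(1, 1087) (Function('c')(l) = Pow(1087, -1) = Rational(1, 1087))
Add(Add(Function('o')(182), Function('c')(-1731)), D) = Add(Add(182, Rational(1, 1087)), -3368871) = Add(Rational(197835, 1087), -3368871) = Rational(-3661764942, 1087)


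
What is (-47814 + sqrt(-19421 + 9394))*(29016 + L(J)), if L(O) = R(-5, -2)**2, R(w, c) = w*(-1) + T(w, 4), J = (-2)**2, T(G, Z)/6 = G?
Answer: -1417254774 + 29641*I*sqrt(10027) ≈ -1.4173e+9 + 2.9681e+6*I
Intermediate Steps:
T(G, Z) = 6*G
J = 4
R(w, c) = 5*w (R(w, c) = w*(-1) + 6*w = -w + 6*w = 5*w)
L(O) = 625 (L(O) = (5*(-5))**2 = (-25)**2 = 625)
(-47814 + sqrt(-19421 + 9394))*(29016 + L(J)) = (-47814 + sqrt(-19421 + 9394))*(29016 + 625) = (-47814 + sqrt(-10027))*29641 = (-47814 + I*sqrt(10027))*29641 = -1417254774 + 29641*I*sqrt(10027)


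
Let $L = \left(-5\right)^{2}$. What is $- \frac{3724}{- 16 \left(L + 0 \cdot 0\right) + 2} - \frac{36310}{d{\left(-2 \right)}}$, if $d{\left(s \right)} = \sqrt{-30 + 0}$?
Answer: $\frac{1862}{199} + \frac{3631 i \sqrt{30}}{3} \approx 9.3568 + 6629.3 i$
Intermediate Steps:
$L = 25$
$d{\left(s \right)} = i \sqrt{30}$ ($d{\left(s \right)} = \sqrt{-30} = i \sqrt{30}$)
$- \frac{3724}{- 16 \left(L + 0 \cdot 0\right) + 2} - \frac{36310}{d{\left(-2 \right)}} = - \frac{3724}{- 16 \left(25 + 0 \cdot 0\right) + 2} - \frac{36310}{i \sqrt{30}} = - \frac{3724}{- 16 \left(25 + 0\right) + 2} - 36310 \left(- \frac{i \sqrt{30}}{30}\right) = - \frac{3724}{\left(-16\right) 25 + 2} + \frac{3631 i \sqrt{30}}{3} = - \frac{3724}{-400 + 2} + \frac{3631 i \sqrt{30}}{3} = - \frac{3724}{-398} + \frac{3631 i \sqrt{30}}{3} = \left(-3724\right) \left(- \frac{1}{398}\right) + \frac{3631 i \sqrt{30}}{3} = \frac{1862}{199} + \frac{3631 i \sqrt{30}}{3}$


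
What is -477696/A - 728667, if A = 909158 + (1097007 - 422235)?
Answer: -577078999503/791965 ≈ -7.2867e+5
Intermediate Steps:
A = 1583930 (A = 909158 + 674772 = 1583930)
-477696/A - 728667 = -477696/1583930 - 728667 = -477696*1/1583930 - 728667 = -238848/791965 - 728667 = -577078999503/791965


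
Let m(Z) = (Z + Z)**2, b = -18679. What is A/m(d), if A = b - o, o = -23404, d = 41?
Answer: 4725/6724 ≈ 0.70271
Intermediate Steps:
m(Z) = 4*Z**2 (m(Z) = (2*Z)**2 = 4*Z**2)
A = 4725 (A = -18679 - 1*(-23404) = -18679 + 23404 = 4725)
A/m(d) = 4725/((4*41**2)) = 4725/((4*1681)) = 4725/6724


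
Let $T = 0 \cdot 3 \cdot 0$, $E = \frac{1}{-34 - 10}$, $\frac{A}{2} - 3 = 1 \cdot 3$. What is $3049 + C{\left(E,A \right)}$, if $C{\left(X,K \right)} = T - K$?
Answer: $3037$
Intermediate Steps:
$A = 12$ ($A = 6 + 2 \cdot 1 \cdot 3 = 6 + 2 \cdot 3 = 6 + 6 = 12$)
$E = - \frac{1}{44}$ ($E = \frac{1}{-44} = - \frac{1}{44} \approx -0.022727$)
$T = 0$ ($T = 0 \cdot 0 = 0$)
$C{\left(X,K \right)} = - K$ ($C{\left(X,K \right)} = 0 - K = - K$)
$3049 + C{\left(E,A \right)} = 3049 - 12 = 3037$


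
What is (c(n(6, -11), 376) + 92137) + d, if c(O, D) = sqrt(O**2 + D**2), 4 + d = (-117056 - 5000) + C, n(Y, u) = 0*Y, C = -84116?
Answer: -113663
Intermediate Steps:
n(Y, u) = 0
d = -206176 (d = -4 + ((-117056 - 5000) - 84116) = -4 + (-122056 - 84116) = -4 - 206172 = -206176)
c(O, D) = sqrt(D**2 + O**2)
(c(n(6, -11), 376) + 92137) + d = (sqrt(376**2 + 0**2) + 92137) - 206176 = (sqrt(141376 + 0) + 92137) - 206176 = (sqrt(141376) + 92137) - 206176 = (376 + 92137) - 206176 = 92513 - 206176 = -113663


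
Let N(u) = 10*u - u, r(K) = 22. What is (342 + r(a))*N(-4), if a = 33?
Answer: -13104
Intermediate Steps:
N(u) = 9*u
(342 + r(a))*N(-4) = (342 + 22)*(9*(-4)) = 364*(-36) = -13104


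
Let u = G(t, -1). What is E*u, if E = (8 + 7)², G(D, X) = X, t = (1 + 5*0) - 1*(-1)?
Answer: -225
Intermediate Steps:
t = 2 (t = (1 + 0) + 1 = 1 + 1 = 2)
u = -1
E = 225 (E = 15² = 225)
E*u = 225*(-1) = -225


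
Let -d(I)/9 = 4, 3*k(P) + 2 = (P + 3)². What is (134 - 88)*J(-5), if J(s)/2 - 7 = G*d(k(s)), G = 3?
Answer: -9292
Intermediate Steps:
k(P) = -⅔ + (3 + P)²/3 (k(P) = -⅔ + (P + 3)²/3 = -⅔ + (3 + P)²/3)
d(I) = -36 (d(I) = -9*4 = -36)
J(s) = -202 (J(s) = 14 + 2*(3*(-36)) = 14 + 2*(-108) = 14 - 216 = -202)
(134 - 88)*J(-5) = (134 - 88)*(-202) = 46*(-202) = -9292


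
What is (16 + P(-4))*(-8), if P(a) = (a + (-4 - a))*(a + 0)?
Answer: -256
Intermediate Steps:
P(a) = -4*a
(16 + P(-4))*(-8) = (16 - 4*(-4))*(-8) = (16 + 16)*(-8) = 32*(-8) = -256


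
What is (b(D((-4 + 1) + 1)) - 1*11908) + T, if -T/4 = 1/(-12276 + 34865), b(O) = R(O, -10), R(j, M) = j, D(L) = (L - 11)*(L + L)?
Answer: -267815188/22589 ≈ -11856.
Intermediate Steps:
D(L) = 2*L*(-11 + L) (D(L) = (-11 + L)*(2*L) = 2*L*(-11 + L))
b(O) = O
T = -4/22589 (T = -4/(-12276 + 34865) = -4/22589 ≈ -0.00017708)
(b(D((-4 + 1) + 1)) - 1*11908) + T = (2*((-4 + 1) + 1)*(-11 + ((-4 + 1) + 1)) - 1*11908) - 4/22589 = (2*(-3 + 1)*(-11 + (-3 + 1)) - 11908) - 4/22589 = (2*(-2)*(-11 - 2) - 11908) - 4/22589 = (2*(-2)*(-13) - 11908) - 4/22589 = (52 - 11908) - 4/22589 = -11856 - 4/22589 = -267815188/22589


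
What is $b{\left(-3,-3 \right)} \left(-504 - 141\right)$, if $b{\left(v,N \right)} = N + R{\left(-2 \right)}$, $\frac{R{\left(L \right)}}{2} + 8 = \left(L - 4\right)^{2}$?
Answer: $-34185$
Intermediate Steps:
$R{\left(L \right)} = -16 + 2 \left(-4 + L\right)^{2}$ ($R{\left(L \right)} = -16 + 2 \left(L - 4\right)^{2} = -16 + 2 \left(-4 + L\right)^{2}$)
$b{\left(v,N \right)} = 56 + N$ ($b{\left(v,N \right)} = N - \left(16 - 2 \left(-4 - 2\right)^{2}\right) = N - \left(16 - 2 \left(-6\right)^{2}\right) = N + \left(-16 + 2 \cdot 36\right) = N + \left(-16 + 72\right) = N + 56 = 56 + N$)
$b{\left(-3,-3 \right)} \left(-504 - 141\right) = \left(56 - 3\right) \left(-504 - 141\right) = 53 \left(-504 - 141\right) = 53 \left(-645\right) = -34185$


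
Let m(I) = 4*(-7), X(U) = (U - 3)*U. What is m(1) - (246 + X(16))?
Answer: -482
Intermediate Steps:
X(U) = U*(-3 + U) (X(U) = (-3 + U)*U = U*(-3 + U))
m(I) = -28
m(1) - (246 + X(16)) = -28 - (246 + 16*(-3 + 16)) = -28 - (246 + 16*13) = -28 - (246 + 208) = -28 - 1*454 = -28 - 454 = -482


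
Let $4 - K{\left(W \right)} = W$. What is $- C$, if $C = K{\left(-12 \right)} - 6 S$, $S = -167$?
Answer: $-1018$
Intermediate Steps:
$K{\left(W \right)} = 4 - W$
$C = 1018$ ($C = \left(4 - -12\right) - 6 \left(-167\right) = \left(4 + 12\right) - -1002 = 16 + 1002 = 1018$)
$- C = \left(-1\right) 1018 = -1018$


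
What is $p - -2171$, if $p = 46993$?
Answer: $49164$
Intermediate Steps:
$p - -2171 = 46993 - -2171 = 46993 + 2171 = 49164$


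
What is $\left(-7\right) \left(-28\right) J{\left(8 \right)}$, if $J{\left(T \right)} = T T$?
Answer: $12544$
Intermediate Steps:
$J{\left(T \right)} = T^{2}$
$\left(-7\right) \left(-28\right) J{\left(8 \right)} = \left(-7\right) \left(-28\right) 8^{2} = 196 \cdot 64 = 12544$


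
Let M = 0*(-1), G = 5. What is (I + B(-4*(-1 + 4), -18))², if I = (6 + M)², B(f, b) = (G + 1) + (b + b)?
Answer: 36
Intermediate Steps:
M = 0
B(f, b) = 6 + 2*b (B(f, b) = (5 + 1) + (b + b) = 6 + 2*b)
I = 36 (I = (6 + 0)² = 6² = 36)
(I + B(-4*(-1 + 4), -18))² = (36 + (6 + 2*(-18)))² = (36 + (6 - 36))² = (36 - 30)² = 6² = 36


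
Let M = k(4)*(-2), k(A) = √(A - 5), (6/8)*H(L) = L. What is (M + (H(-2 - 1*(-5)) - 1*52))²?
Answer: 2300 + 192*I ≈ 2300.0 + 192.0*I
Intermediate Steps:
H(L) = 4*L/3
k(A) = √(-5 + A)
M = -2*I (M = √(-5 + 4)*(-2) = √(-1)*(-2) = I*(-2) = -2*I ≈ -2.0*I)
(M + (H(-2 - 1*(-5)) - 1*52))² = (-2*I + (4*(-2 - 1*(-5))/3 - 1*52))² = (-2*I + (4*(-2 + 5)/3 - 52))² = (-2*I + ((4/3)*3 - 52))² = (-2*I + (4 - 52))² = (-2*I - 48)² = (-48 - 2*I)²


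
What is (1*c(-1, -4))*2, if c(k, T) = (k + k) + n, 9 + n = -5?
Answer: -32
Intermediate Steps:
n = -14 (n = -9 - 5 = -14)
c(k, T) = -14 + 2*k (c(k, T) = (k + k) - 14 = 2*k - 14 = -14 + 2*k)
(1*c(-1, -4))*2 = (1*(-14 + 2*(-1)))*2 = (1*(-14 - 2))*2 = (1*(-16))*2 = -16*2 = -32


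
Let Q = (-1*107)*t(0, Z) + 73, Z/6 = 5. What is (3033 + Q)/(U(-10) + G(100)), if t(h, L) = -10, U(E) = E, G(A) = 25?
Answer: 1392/5 ≈ 278.40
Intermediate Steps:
Z = 30 (Z = 6*5 = 30)
Q = 1143 (Q = -1*107*(-10) + 73 = -107*(-10) + 73 = 1070 + 73 = 1143)
(3033 + Q)/(U(-10) + G(100)) = (3033 + 1143)/(-10 + 25) = 4176/15 = 4176*(1/15) = 1392/5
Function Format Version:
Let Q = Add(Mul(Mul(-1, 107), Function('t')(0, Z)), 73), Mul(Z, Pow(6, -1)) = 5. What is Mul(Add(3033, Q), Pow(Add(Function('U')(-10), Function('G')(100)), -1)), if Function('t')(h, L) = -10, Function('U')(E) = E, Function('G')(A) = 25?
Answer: Rational(1392, 5) ≈ 278.40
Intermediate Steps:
Z = 30 (Z = Mul(6, 5) = 30)
Q = 1143 (Q = Add(Mul(Mul(-1, 107), -10), 73) = Add(Mul(-107, -10), 73) = Add(1070, 73) = 1143)
Mul(Add(3033, Q), Pow(Add(Function('U')(-10), Function('G')(100)), -1)) = Mul(Add(3033, 1143), Pow(Add(-10, 25), -1)) = Mul(4176, Pow(15, -1)) = Mul(4176, Rational(1, 15)) = Rational(1392, 5)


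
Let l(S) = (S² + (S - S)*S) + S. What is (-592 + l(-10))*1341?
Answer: -673182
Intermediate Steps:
l(S) = S + S² (l(S) = (S² + 0*S) + S = (S² + 0) + S = S² + S = S + S²)
(-592 + l(-10))*1341 = (-592 - 10*(1 - 10))*1341 = (-592 - 10*(-9))*1341 = (-592 + 90)*1341 = -502*1341 = -673182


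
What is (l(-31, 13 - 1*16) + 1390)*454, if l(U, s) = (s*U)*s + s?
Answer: 503032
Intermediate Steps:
l(U, s) = s + U*s² (l(U, s) = (U*s)*s + s = U*s² + s = s + U*s²)
(l(-31, 13 - 1*16) + 1390)*454 = ((13 - 1*16)*(1 - 31*(13 - 1*16)) + 1390)*454 = ((13 - 16)*(1 - 31*(13 - 16)) + 1390)*454 = (-3*(1 - 31*(-3)) + 1390)*454 = (-3*(1 + 93) + 1390)*454 = (-3*94 + 1390)*454 = (-282 + 1390)*454 = 1108*454 = 503032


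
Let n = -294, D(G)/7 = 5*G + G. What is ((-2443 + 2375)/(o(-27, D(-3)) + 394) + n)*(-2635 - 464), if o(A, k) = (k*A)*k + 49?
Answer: 390143578422/428209 ≈ 9.1111e+5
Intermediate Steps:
D(G) = 42*G (D(G) = 7*(5*G + G) = 7*(6*G) = 42*G)
o(A, k) = 49 + A*k**2 (o(A, k) = (A*k)*k + 49 = A*k**2 + 49 = 49 + A*k**2)
((-2443 + 2375)/(o(-27, D(-3)) + 394) + n)*(-2635 - 464) = ((-2443 + 2375)/((49 - 27*(42*(-3))**2) + 394) - 294)*(-2635 - 464) = (-68/((49 - 27*(-126)**2) + 394) - 294)*(-3099) = (-68/((49 - 27*15876) + 394) - 294)*(-3099) = (-68/((49 - 428652) + 394) - 294)*(-3099) = (-68/(-428603 + 394) - 294)*(-3099) = (-68/(-428209) - 294)*(-3099) = (-68*(-1/428209) - 294)*(-3099) = (68/428209 - 294)*(-3099) = -125893378/428209*(-3099) = 390143578422/428209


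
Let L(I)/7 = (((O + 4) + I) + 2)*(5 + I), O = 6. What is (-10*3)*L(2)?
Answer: -20580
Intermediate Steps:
L(I) = 7*(5 + I)*(12 + I) (L(I) = 7*((((6 + 4) + I) + 2)*(5 + I)) = 7*(((10 + I) + 2)*(5 + I)) = 7*((12 + I)*(5 + I)) = 7*((5 + I)*(12 + I)) = 7*(5 + I)*(12 + I))
(-10*3)*L(2) = (-10*3)*(420 + 7*2² + 119*2) = -30*(420 + 7*4 + 238) = -30*(420 + 28 + 238) = -30*686 = -20580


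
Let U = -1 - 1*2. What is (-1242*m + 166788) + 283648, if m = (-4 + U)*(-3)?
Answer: 424354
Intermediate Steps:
U = -3 (U = -1 - 2 = -3)
m = 21 (m = (-4 - 3)*(-3) = -7*(-3) = 21)
(-1242*m + 166788) + 283648 = (-1242*21 + 166788) + 283648 = (-26082 + 166788) + 283648 = 140706 + 283648 = 424354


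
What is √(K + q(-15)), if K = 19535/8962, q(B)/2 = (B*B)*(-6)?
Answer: I*√216682026130/8962 ≈ 51.941*I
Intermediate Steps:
q(B) = -12*B² (q(B) = 2*((B*B)*(-6)) = 2*(B²*(-6)) = 2*(-6*B²) = -12*B²)
K = 19535/8962 (K = 19535*(1/8962) = 19535/8962 ≈ 2.1798)
√(K + q(-15)) = √(19535/8962 - 12*(-15)²) = √(19535/8962 - 12*225) = √(19535/8962 - 2700) = √(-24177865/8962) = I*√216682026130/8962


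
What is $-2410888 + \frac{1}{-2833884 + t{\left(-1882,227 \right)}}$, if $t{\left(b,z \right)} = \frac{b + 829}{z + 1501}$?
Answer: $- \frac{437259417480184}{181368615} \approx -2.4109 \cdot 10^{6}$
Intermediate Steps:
$t{\left(b,z \right)} = \frac{829 + b}{1501 + z}$
$-2410888 + \frac{1}{-2833884 + t{\left(-1882,227 \right)}} = -2410888 + \frac{1}{-2833884 + \frac{829 - 1882}{1501 + 227}} = -2410888 + \frac{1}{-2833884 + \frac{1}{1728} \left(-1053\right)} = -2410888 + \frac{1}{-2833884 - \frac{39}{64}} = -2410888 + \frac{1}{- \frac{181368615}{64}} = -2410888 - \frac{64}{181368615} = - \frac{437259417480184}{181368615}$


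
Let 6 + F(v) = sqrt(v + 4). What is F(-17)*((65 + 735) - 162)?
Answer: -3828 + 638*I*sqrt(13) ≈ -3828.0 + 2300.3*I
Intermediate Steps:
F(v) = -6 + sqrt(4 + v) (F(v) = -6 + sqrt(v + 4) = -6 + sqrt(4 + v))
F(-17)*((65 + 735) - 162) = (-6 + sqrt(4 - 17))*((65 + 735) - 162) = (-6 + sqrt(-13))*(800 - 162) = (-6 + I*sqrt(13))*638 = -3828 + 638*I*sqrt(13)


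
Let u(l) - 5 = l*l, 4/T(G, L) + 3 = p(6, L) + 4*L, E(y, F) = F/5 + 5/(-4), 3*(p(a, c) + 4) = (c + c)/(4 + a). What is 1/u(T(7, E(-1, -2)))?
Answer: 1879641/9558205 ≈ 0.19665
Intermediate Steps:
p(a, c) = -4 + 2*c/(3*(4 + a)) (p(a, c) = -4 + ((c + c)/(4 + a))/3 = -4 + ((2*c)/(4 + a))/3 = -4 + (2*c/(4 + a))/3 = -4 + 2*c/(3*(4 + a)))
E(y, F) = -5/4 + F/5 (E(y, F) = F*(⅕) + 5*(-¼) = F/5 - 5/4 = -5/4 + F/5)
T(G, L) = 4/(-7 + 61*L/15) (T(G, L) = 4/(-3 + (2*(-24 + L - 6*6)/(3*(4 + 6)) + 4*L)) = 4/(-3 + ((⅔)*(-24 + L - 36)/10 + 4*L)) = 4/(-3 + ((⅔)*(⅒)*(-60 + L) + 4*L)) = 4/(-3 + ((-4 + L/15) + 4*L)) = 4/(-3 + (-4 + 61*L/15)) = 4/(-7 + 61*L/15))
u(l) = 5 + l² (u(l) = 5 + l*l = 5 + l²)
1/u(T(7, E(-1, -2))) = 1/(5 + (60/(-105 + 61*(-5/4 + (⅕)*(-2))))²) = 1/(5 + (60/(-105 + 61*(-5/4 - ⅖)))²) = 1/(5 + (60/(-105 + 61*(-33/20)))²) = 1/(5 + (60/(-105 - 2013/20))²) = 1/(5 + (60/(-4113/20))²) = 1/(5 + (60*(-20/4113))²) = 1/(5 + (-400/1371)²) = 1/(5 + 160000/1879641) = 1/(9558205/1879641) = 1879641/9558205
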